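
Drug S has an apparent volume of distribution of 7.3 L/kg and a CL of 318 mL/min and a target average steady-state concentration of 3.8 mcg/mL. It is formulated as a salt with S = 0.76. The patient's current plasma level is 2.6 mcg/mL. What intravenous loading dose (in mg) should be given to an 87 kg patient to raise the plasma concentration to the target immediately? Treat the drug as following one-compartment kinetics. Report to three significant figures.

1000 mg

Total Vd = 7.3 × 87 = 635.1 L
Concentration deficit ΔC = 3.8 − 2.6 = 1.200 mg/L
LD = Vd × ΔC / S = 635.1 × 1.200 / 0.76 = 1003 mg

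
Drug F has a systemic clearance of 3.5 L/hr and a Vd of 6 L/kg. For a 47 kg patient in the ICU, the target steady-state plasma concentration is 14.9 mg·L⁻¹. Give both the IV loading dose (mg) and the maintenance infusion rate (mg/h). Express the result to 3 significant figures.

(a) 4200 mg; (b) 52.2 mg/h

Vd = 6 L/kg × 47 kg = 282.0 L
LD = Vd · C_target = 282.0 × 14.9 = 4202 mg
Maintenance infusion rate = CL × Css = 3.500 × 14.9 = 52.15 mg/h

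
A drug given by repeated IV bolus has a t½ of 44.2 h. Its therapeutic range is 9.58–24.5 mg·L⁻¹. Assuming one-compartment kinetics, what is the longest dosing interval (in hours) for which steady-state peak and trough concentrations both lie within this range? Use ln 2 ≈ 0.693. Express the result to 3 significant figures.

59.9 h

k = 0.693 / t½ = 0.693 / 44.2 = 0.01568 h⁻¹
Between IV bolus doses, concentration decays as C = C₀·e^(−kτ), so C_peak/C_trough = e^(kτ).
τ_max = ln(C_peak/C_trough) / k = ln(24.5/9.58) / 0.01568 = 0.9390 / 0.01568 = 59.89 h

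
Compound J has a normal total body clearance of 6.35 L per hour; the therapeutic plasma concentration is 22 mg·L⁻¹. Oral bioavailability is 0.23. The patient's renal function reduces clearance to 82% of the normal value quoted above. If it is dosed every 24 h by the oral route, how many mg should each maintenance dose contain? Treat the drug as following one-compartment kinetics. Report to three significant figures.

Patient clearance = 0.82 × 6.350 = 5.207 L/h
D = CL × Css × τ / F = 5.207 × 22 × 24 / 0.23 = 11950 mg

12000 mg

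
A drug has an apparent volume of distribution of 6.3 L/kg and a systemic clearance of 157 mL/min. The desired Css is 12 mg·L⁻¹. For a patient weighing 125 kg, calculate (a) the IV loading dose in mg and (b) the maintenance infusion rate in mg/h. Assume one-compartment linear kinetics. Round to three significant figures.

Vd = 6.3 L/kg × 125 kg = 787.5 L
Loading dose = Vd × C = 787.5 × 12 = 9450 mg
Convert clearance: 157 mL/min × 60 min/h ÷ 1000 mL/L = 9.420 L/h
Infusion rate = 9.420 L/h × 12 mg/L = 113.0 mg/h

(a) 9450 mg; (b) 113 mg/h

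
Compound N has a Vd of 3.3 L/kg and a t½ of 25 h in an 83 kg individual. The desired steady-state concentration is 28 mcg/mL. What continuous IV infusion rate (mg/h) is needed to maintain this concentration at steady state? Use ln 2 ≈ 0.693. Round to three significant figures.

Total Vd = 3.3 × 83 = 273.9 L
CL = ln 2 · Vd / t½ = 0.693 × 273.9 / 25 = 7.593 L/h
Infusion rate = CL × Css = 7.593 × 28 = 212.6 mg/h

213 mg/h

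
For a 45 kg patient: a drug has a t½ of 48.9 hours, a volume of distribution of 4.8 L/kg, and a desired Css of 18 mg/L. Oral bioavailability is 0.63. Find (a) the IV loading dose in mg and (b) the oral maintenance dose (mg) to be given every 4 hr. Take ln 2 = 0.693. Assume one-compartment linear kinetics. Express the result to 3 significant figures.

(a) 3890 mg; (b) 350 mg

Vd = 4.8 L/kg × 45 kg = 216.0 L
LD = Vd × C = 216.0 × 18 = 3888 mg
CL = 0.693 × Vd / t½ = 0.693 × 216.0 / 48.9 = 3.061 L/h
D = CL × Css × τ / F = 3.061 × 18 × 4 / 0.63 = 349.8 mg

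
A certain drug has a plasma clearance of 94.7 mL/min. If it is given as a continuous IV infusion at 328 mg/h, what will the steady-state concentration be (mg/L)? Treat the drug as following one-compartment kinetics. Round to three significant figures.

57.7 mg/L

Convert clearance: 94.7 mL/min × 60 min/h ÷ 1000 mL/L = 5.682 L/h
Css = rate / CL = 328 / 5.682 = 57.73 mg/L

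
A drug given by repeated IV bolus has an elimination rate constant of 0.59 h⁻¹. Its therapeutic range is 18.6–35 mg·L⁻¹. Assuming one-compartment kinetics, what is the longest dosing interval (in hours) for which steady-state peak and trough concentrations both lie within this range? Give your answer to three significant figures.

1.07 h

Between IV bolus doses, concentration decays as C = C₀·e^(−kτ), so C_peak/C_trough = e^(kτ).
τ_max = ln(C_peak/C_trough) / k = ln(35/18.6) / 0.5900 = 0.6322 / 0.5900 = 1.072 h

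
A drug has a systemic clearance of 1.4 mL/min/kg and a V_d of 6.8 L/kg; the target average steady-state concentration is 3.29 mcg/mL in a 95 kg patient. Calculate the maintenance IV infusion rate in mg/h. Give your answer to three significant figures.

CL = 1.4 mL/min/kg × 95 kg = 133.0 mL/min = 133.0 × 60/1000 = 7.980 L/h
R₀ = 7.980 × 3.29 = 26.25 mg/h

26.3 mg/h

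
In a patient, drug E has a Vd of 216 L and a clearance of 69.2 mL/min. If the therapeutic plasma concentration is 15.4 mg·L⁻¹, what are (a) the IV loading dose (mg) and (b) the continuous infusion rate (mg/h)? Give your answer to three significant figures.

Loading dose = Vd × C = 216.0 × 15.4 = 3326 mg
CL = 69.2 mL/min = 69.2 × 0.06 = 4.152 L/h
Infusion rate = 4.152 L/h × 15.4 mg/L = 63.94 mg/h

(a) 3330 mg; (b) 63.9 mg/h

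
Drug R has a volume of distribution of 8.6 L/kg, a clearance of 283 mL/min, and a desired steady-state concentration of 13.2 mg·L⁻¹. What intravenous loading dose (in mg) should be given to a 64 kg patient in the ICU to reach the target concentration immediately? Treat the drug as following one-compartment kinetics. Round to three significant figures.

Vd(total) = 64 kg × 8.6 L/kg = 550.4 L
LD = Vd × C = 550.4 × 13.20 = 7265 mg

7270 mg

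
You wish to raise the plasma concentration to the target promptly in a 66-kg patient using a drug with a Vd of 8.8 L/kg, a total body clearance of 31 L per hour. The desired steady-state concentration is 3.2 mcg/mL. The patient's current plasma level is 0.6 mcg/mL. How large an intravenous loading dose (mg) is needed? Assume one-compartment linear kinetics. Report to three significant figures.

Total Vd = 8.8 × 66 = 580.8 L
Concentration deficit ΔC = 3.2 − 0.6 = 2.600 mg/L
LD = Vd × ΔC = 580.8 × 2.600 = 1510 mg

1510 mg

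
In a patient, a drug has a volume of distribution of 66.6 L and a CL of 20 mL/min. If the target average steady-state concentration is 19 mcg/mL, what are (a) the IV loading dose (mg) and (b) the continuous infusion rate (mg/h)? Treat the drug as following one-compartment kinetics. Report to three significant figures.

(a) 1270 mg; (b) 22.8 mg/h

Loading dose = Vd × C = 66.60 × 19 = 1265 mg
CL = 20 mL/min × 60/1000 = 1.200 L/h
Maintenance: replace elimination → rate = CL × Css = 1.200 × 19 = 22.80 mg/h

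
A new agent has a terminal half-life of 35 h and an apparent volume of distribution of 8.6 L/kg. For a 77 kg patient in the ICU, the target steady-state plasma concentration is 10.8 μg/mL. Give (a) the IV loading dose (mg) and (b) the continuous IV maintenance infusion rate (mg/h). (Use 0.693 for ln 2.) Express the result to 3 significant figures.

Vd = 8.6 L/kg × 77 kg = 662.2 L
LD = Vd × C = 662.2 × 10.8 = 7152 mg
CL = 0.693 × Vd / t½ = 0.693 × 662.2 / 35 = 13.11 L/h
Infusion rate = CL × Css = 13.11 × 10.8 = 141.6 mg/h

(a) 7150 mg; (b) 142 mg/h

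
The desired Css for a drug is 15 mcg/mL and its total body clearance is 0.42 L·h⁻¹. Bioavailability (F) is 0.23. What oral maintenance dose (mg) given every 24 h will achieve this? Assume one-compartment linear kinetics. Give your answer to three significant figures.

657 mg

D = CL × Css × τ / F = 0.4200 × 15 × 24 / 0.23 = 657.4 mg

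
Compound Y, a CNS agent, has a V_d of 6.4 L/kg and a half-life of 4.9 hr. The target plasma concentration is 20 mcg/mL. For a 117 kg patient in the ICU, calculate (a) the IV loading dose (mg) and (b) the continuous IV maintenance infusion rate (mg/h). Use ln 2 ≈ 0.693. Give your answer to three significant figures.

Vd(total) = 117 kg × 6.4 L/kg = 748.8 L
LD = Vd × C = 748.8 × 20 = 14980 mg
CL = 0.693 × Vd / t½ = 0.693 × 748.8 / 4.9 = 105.9 L/h
Infusion rate = CL × Css = 105.9 × 20 = 2118 mg/h

(a) 15000 mg; (b) 2120 mg/h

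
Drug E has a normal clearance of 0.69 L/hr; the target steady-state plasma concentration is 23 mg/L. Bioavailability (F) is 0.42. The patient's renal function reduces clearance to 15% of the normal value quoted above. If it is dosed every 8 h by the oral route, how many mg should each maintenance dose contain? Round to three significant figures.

Patient clearance = 0.15 × 0.6900 = 0.1035 L/h
D = CL × Css × τ / F = 0.1035 × 23 × 8 / 0.42 = 45.34 mg

45.3 mg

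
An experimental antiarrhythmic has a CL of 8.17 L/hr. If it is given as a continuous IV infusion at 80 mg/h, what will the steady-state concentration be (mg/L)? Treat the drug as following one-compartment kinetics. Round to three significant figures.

Css = rate / CL = 80 / 8.170 = 9.792 mg/L

9.79 mg/L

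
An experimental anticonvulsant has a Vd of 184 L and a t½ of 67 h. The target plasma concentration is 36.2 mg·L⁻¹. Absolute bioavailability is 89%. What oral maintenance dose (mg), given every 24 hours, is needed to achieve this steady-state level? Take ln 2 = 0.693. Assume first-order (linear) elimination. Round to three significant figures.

CL = ln 2 · Vd / t½ = 0.693 × 184.0 / 67 = 1.903 L/h
D = CL × Css × τ / F = 1.903 × 36.2 × 24 / 0.89 = 1858 mg

1860 mg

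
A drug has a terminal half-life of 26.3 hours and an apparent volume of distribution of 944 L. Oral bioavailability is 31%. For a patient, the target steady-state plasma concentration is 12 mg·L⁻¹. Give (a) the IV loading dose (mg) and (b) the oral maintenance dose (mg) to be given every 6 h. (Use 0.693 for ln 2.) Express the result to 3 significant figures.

(a) 11300 mg; (b) 5780 mg

LD = Vd × C = 944.0 × 12 = 11330 mg
CL = 0.693 × Vd / t½ = 0.693 × 944.0 / 26.3 = 24.87 L/h
D = CL × Css × τ / F = 24.87 × 12 × 6 / 0.31 = 5776 mg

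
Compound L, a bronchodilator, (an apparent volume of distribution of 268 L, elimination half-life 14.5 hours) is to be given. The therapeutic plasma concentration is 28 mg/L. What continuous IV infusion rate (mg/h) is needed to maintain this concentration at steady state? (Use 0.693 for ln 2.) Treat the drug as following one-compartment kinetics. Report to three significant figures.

359 mg/h

k = 0.693/14.5 = 0.04779 h⁻¹, so CL = k·Vd = 0.04779 × 268.0 = 12.81 L/h
Infusion rate = CL × Css = 12.81 × 28 = 358.7 mg/h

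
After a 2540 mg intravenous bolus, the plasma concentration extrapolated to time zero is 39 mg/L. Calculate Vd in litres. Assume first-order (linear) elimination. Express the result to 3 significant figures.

65.1 L

Immediately after an IV bolus, C₀ = Dose / Vd, so Vd = Dose / C₀.
Vd = 2540 / 39 = 65.13 L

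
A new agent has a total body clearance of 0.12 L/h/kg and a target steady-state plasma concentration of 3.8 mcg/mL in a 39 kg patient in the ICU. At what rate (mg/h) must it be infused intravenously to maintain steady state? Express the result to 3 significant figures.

17.8 mg/h

CL = 0.12 L/h/kg × 39 kg = 4.680 L/h
At steady state, infusion rate equals elimination rate: rate in = CL × Css.
Infusion rate = CL · Css = 4.680 L/h × 3.8 mg/L = 17.78 mg/h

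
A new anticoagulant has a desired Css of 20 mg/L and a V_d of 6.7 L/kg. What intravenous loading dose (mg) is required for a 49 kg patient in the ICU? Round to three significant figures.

Vd = 6.7 L/kg × 49 kg = 328.3 L
LD = Vd × C = 328.3 × 20.00 = 6566 mg

6570 mg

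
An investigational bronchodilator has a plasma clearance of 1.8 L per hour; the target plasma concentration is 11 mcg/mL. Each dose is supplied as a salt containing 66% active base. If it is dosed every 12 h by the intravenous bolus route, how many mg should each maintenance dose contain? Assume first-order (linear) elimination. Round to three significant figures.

360 mg

D = CL × Css × τ / S = 1.800 × 11 × 12 / 0.66 = 360.0 mg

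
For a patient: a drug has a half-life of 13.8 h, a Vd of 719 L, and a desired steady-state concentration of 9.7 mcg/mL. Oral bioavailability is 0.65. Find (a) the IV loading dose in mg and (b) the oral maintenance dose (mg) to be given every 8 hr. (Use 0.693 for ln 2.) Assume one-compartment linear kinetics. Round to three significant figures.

(a) 6970 mg; (b) 4310 mg

LD = Vd × C = 719.0 × 9.7 = 6974 mg
CL = 0.693 × Vd / t½ = 0.693 × 719.0 / 13.8 = 36.11 L/h
D = CL × Css × τ / F = 36.11 × 9.7 × 8 / 0.65 = 4311 mg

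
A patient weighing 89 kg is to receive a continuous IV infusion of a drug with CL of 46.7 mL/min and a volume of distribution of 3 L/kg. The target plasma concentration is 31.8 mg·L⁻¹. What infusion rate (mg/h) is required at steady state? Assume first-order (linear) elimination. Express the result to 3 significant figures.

CL = 46.7 mL/min × 60/1000 = 2.802 L/h
R₀ = 2.802 × 31.8 = 89.10 mg/h

89.1 mg/h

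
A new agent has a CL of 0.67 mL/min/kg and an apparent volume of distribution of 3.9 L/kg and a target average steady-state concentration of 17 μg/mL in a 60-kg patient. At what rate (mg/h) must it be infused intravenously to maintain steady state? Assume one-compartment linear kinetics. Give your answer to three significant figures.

41.0 mg/h

CL = 0.67 mL/min/kg × 60 kg = 40.20 mL/min = 40.20 × 60/1000 = 2.412 L/h
Maintenance depends on clearance, not Vd — rate in must match rate out.
R₀ = 2.412 × 17 = 41.00 mg/h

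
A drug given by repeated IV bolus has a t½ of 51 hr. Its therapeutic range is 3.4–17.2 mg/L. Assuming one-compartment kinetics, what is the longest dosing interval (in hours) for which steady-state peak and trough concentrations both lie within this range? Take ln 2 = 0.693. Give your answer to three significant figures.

k = 0.693 / t½ = 0.693 / 51 = 0.01359 h⁻¹
Between IV bolus doses, concentration decays as C = C₀·e^(−kτ), so C_peak/C_trough = e^(kτ).
τ_max = ln(C_peak/C_trough) / k = ln(17.2/3.4) / 0.01359 = 1.621 / 0.01359 = 119.3 h

119 h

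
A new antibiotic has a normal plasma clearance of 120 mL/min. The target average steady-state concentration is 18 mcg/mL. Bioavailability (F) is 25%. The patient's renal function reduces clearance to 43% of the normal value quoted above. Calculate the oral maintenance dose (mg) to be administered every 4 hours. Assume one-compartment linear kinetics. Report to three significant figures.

892 mg

CL = 120 mL/min × 60/1000 = 7.200 L/h
Patient clearance = 0.43 × 7.200 = 3.096 L/h
At steady state, dose per interval replaces the amount cleared in that interval: F·D/τ = CL·Css.
D = CL × Css × τ / F = 3.096 × 18 × 4 / 0.25 = 891.6 mg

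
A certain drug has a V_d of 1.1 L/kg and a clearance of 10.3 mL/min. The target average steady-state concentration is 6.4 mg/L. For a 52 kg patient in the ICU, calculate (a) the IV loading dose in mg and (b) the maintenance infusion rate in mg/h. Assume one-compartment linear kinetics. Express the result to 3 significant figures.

(a) 366 mg; (b) 3.96 mg/h

Vd = 1.1 L/kg × 52 kg = 57.20 L
Loading dose = Vd × C = 57.20 × 6.4 = 366.1 mg
CL = 10.3 mL/min = 10.3 × 0.06 = 0.6180 L/h
Maintenance: replace elimination → rate = CL × Css = 0.6180 × 6.4 = 3.955 mg/h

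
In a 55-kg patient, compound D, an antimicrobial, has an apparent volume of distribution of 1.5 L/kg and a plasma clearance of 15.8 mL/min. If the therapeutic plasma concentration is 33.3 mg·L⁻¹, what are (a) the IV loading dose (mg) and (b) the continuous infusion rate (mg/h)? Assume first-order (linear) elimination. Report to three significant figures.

(a) 2750 mg; (b) 31.6 mg/h

Total Vd = 1.5 × 55 = 82.50 L
LD = Vd · C_target = 82.50 × 33.3 = 2747 mg
CL = 15.8 mL/min × 60/1000 = 0.9480 L/h
Infusion rate = 0.9480 L/h × 33.3 mg/L = 31.57 mg/h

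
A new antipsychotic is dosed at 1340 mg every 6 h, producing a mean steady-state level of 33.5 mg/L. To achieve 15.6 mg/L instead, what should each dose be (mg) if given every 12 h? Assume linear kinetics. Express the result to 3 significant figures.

With linear kinetics, Css is proportional to dose rate (D/τ) at fixed clearance.
D₂ = D₁ × (Css,target / Css,current) × (τ₂/τ₁) = 1340 × (15.6/33.5) × (12/6) = 1248 mg

1250 mg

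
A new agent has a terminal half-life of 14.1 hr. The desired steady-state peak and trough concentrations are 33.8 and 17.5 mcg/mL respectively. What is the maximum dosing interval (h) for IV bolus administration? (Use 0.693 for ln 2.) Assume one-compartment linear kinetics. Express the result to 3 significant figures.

k = 0.693 / t½ = 0.693 / 14.1 = 0.04915 h⁻¹
Between IV bolus doses, concentration decays as C = C₀·e^(−kτ), so C_peak/C_trough = e^(kτ).
τ_max = ln(C_peak/C_trough) / k = ln(33.8/17.5) / 0.04915 = 0.6583 / 0.04915 = 13.39 h

13.4 h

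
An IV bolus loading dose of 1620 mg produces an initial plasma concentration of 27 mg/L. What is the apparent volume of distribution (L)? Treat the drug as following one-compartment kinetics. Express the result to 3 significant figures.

60.0 L

Immediately after an IV bolus, C₀ = Dose / Vd, so Vd = Dose / C₀.
Vd = 1620 / 27 = 60.00 L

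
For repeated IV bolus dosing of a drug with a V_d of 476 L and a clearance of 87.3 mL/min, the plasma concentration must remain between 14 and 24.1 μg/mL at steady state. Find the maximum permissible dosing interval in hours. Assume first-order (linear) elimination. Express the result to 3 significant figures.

49.4 h

Convert clearance: 87.3 mL/min × 60 min/h ÷ 1000 mL/L = 5.238 L/h
k = CL / Vd = 5.238 / 476.0 = 0.01100 h⁻¹
Between IV bolus doses, concentration decays as C = C₀·e^(−kτ), so C_peak/C_trough = e^(kτ).
τ_max = ln(C_peak/C_trough) / k = ln(24.1/14) / 0.01100 = 0.5432 / 0.01100 = 49.38 h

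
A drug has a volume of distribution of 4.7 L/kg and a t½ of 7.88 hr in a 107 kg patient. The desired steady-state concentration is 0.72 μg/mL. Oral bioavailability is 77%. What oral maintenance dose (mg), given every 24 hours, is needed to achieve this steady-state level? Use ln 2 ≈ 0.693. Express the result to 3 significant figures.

993 mg

Vd = 4.7 L/kg × 107 kg = 502.9 L
CL = 0.693 × Vd / t½ = 0.693 × 502.9 / 7.88 = 44.23 L/h
D = CL × Css × τ / F = 44.23 × 0.72 × 24 / 0.77 = 992.6 mg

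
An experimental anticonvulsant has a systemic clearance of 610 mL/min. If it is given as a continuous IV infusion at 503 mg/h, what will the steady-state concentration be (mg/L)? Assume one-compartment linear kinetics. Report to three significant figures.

Convert clearance: 610 mL/min × 60 min/h ÷ 1000 mL/L = 36.60 L/h
Css = rate / CL = 503 / 36.60 = 13.74 mg/L

13.7 mg/L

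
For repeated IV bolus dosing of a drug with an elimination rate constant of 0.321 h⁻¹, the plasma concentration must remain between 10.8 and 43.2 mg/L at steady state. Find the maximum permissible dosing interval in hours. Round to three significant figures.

4.32 h

Between IV bolus doses, concentration decays as C = C₀·e^(−kτ), so C_peak/C_trough = e^(kτ).
τ_max = ln(C_peak/C_trough) / k = ln(43.2/10.8) / 0.3210 = 1.386 / 0.3210 = 4.318 h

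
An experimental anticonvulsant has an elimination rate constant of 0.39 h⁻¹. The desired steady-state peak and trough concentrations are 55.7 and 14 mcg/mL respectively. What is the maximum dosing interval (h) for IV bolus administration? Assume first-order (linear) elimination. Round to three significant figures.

3.54 h

Between IV bolus doses, concentration decays as C = C₀·e^(−kτ), so C_peak/C_trough = e^(kτ).
τ_max = ln(C_peak/C_trough) / k = ln(55.7/14) / 0.3900 = 1.381 / 0.3900 = 3.541 h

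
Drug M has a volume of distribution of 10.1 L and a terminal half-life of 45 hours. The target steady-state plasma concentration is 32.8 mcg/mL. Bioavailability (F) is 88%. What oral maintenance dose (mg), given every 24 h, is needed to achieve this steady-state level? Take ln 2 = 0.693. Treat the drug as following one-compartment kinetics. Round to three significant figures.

CL = ln 2 · Vd / t½ = 0.693 × 10.10 / 45 = 0.1555 L/h
D = CL × Css × τ / F = 0.1555 × 32.8 × 24 / 0.88 = 139.1 mg

139 mg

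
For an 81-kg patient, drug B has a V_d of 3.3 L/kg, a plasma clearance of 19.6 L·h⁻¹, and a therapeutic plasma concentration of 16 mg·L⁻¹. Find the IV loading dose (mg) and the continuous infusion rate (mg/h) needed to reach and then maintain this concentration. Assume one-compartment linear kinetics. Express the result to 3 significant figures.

(a) 4280 mg; (b) 314 mg/h

Vd = 3.3 L/kg × 81 kg = 267.3 L
LD = Vd · C_target = 267.3 × 16 = 4277 mg
Infusion rate = 19.60 L/h × 16 mg/L = 313.6 mg/h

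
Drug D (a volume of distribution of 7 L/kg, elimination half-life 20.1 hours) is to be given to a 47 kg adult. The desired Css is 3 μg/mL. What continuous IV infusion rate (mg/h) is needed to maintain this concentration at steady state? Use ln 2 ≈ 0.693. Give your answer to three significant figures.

34.0 mg/h

Total Vd = 7 × 47 = 329.0 L
CL = ln 2 · Vd / t½ = 0.693 × 329.0 / 20.1 = 11.34 L/h
Infusion rate = CL × Css = 11.34 × 3 = 34.02 mg/h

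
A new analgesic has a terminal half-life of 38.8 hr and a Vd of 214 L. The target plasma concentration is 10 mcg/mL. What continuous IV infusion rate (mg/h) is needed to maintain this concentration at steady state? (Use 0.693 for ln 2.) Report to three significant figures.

38.2 mg/h

CL = ln 2 · Vd / t½ = 0.693 × 214.0 / 38.8 = 3.822 L/h
Infusion rate = CL × Css = 3.822 × 10 = 38.22 mg/h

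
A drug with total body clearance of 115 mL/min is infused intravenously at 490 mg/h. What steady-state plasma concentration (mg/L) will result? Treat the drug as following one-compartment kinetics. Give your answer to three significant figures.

CL = 115 mL/min × 60/1000 = 6.900 L/h
Css = rate / CL = 490 / 6.900 = 71.01 mg/L

71.0 mg/L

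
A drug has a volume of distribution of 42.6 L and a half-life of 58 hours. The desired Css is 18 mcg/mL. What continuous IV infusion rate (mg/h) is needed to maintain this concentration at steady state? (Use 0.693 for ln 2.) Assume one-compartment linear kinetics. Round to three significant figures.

9.16 mg/h

CL = 0.693 × Vd / t½ = 0.693 × 42.60 / 58 = 0.5090 L/h
Infusion rate = CL × Css = 0.5090 × 18 = 9.162 mg/h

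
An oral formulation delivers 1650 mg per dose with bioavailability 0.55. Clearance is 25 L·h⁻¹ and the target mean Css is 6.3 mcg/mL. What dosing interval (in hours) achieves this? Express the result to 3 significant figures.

5.76 h

F·D/τ = CL·Css → τ = F·D / (CL·Css).
τ = 0.55 × 1650 / (25 × 6.3) = 5.762 h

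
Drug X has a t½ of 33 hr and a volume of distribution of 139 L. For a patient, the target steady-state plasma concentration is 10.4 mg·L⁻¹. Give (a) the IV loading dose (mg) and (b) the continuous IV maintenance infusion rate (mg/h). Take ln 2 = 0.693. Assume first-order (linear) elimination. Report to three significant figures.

LD = Vd × C = 139.0 × 10.4 = 1446 mg
CL = 0.693 × Vd / t½ = 0.693 × 139.0 / 33 = 2.919 L/h
Infusion rate = CL × Css = 2.919 × 10.4 = 30.36 mg/h

(a) 1450 mg; (b) 30.4 mg/h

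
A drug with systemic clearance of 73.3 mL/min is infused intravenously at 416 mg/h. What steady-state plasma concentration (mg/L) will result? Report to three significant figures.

CL = 73.3 mL/min = 73.3 × 0.06 = 4.398 L/h
Css = rate / CL = 416 / 4.398 = 94.59 mg/L

94.6 mg/L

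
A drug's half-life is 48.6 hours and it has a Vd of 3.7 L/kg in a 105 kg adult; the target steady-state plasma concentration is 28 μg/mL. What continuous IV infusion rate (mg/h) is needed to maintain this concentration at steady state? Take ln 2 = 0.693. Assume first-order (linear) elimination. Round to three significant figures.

Vd(total) = 105 kg × 3.7 L/kg = 388.5 L
CL = ln 2 · Vd / t½ = 0.693 × 388.5 / 48.6 = 5.540 L/h
Infusion rate = CL × Css = 5.540 × 28 = 155.1 mg/h

155 mg/h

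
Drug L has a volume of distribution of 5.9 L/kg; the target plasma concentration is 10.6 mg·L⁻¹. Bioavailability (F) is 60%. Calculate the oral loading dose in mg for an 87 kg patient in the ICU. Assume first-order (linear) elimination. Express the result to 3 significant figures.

9070 mg

Total Vd = 5.9 × 87 = 513.3 L
LD = Vd × C / F = 513.3 × 10.60 / 0.6 = 9068 mg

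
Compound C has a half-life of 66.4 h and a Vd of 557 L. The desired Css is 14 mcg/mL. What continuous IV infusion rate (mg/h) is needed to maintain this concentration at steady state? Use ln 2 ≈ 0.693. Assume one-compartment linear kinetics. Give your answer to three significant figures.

CL = 0.693 × Vd / t½ = 0.693 × 557.0 / 66.4 = 5.813 L/h
Infusion rate = CL × Css = 5.813 × 14 = 81.38 mg/h

81.4 mg/h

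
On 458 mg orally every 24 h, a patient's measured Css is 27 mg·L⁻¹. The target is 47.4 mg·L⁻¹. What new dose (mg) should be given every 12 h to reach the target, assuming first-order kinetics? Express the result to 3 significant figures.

With linear kinetics, Css is proportional to dose rate (D/τ) at fixed clearance.
D₂ = D₁ × (Css,target / Css,current) × (τ₂/τ₁) = 458 × (47.4/27) × (12/24) = 402.0 mg

402 mg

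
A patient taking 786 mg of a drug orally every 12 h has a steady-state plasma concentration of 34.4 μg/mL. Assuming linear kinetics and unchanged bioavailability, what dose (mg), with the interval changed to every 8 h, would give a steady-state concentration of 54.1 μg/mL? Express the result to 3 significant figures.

For first-order elimination, Css ∝ F·D/(CL·τ); F and CL are unchanged, so Css ∝ D/τ.
D₂ = D₁ × (Css,target / Css,current) × (τ₂/τ₁) = 786 × (54.1/34.4) × (8/12) = 824.1 mg

824 mg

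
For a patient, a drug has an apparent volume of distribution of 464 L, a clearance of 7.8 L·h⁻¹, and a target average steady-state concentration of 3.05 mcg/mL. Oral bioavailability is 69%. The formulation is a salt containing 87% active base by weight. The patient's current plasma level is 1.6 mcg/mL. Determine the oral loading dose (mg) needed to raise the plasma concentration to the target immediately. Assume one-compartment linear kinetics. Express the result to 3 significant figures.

Concentration deficit ΔC = 3.05 − 1.6 = 1.450 mg/L
LD = Vd × ΔC / F / S = 464.0 × 1.450 / 0.69 / 0.87 = 1121 mg

1120 mg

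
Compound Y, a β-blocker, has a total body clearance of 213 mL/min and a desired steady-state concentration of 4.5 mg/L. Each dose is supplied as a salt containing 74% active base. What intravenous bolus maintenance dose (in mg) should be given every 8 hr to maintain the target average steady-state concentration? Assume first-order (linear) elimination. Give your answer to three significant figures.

Convert clearance: 213 mL/min × 60 min/h ÷ 1000 mL/L = 12.78 L/h
D = CL × Css × τ / S = 12.78 × 4.5 × 8 / 0.74 = 621.7 mg

622 mg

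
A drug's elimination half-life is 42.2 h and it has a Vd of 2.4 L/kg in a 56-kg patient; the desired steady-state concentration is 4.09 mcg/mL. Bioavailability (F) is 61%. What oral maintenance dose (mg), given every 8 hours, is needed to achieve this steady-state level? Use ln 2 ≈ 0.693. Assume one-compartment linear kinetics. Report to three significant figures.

118 mg

Vd(total) = 56 kg × 2.4 L/kg = 134.4 L
k = 0.693/42.2 = 0.01642 h⁻¹, so CL = k·Vd = 0.01642 × 134.4 = 2.207 L/h
D = CL × Css × τ / F = 2.207 × 4.09 × 8 / 0.61 = 118.4 mg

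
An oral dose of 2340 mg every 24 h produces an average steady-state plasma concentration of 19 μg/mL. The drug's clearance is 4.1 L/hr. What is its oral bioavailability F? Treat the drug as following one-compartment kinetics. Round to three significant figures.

F·D/τ = CL·Css at steady state → F = CL·Css·τ / D.
F = 4.1 × 19 × 24 / 2340 = 0.799

0.799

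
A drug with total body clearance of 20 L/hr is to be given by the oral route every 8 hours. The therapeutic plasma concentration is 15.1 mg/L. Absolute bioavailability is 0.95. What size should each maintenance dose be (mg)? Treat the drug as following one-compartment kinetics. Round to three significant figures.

D = CL × Css × τ / F = 20.00 × 15.1 × 8 / 0.95 = 2543 mg

2540 mg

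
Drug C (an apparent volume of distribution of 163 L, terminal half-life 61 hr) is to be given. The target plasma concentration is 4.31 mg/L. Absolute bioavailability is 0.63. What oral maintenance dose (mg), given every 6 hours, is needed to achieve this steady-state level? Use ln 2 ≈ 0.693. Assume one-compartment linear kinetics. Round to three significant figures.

k = 0.693/61 = 0.01136 h⁻¹, so CL = k·Vd = 0.01136 × 163.0 = 1.852 L/h
D = CL × Css × τ / F = 1.852 × 4.31 × 6 / 0.63 = 76.02 mg

76.0 mg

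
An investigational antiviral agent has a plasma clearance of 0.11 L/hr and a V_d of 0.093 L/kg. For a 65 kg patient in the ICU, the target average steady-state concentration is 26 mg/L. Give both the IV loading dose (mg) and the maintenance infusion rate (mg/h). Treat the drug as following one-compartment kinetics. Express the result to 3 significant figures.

Vd(total) = 65 kg × 0.093 L/kg = 6.045 L
LD = Vd · C_target = 6.045 × 26 = 157.2 mg
Maintenance infusion rate = CL × Css = 0.1100 × 26 = 2.860 mg/h

(a) 157 mg; (b) 2.86 mg/h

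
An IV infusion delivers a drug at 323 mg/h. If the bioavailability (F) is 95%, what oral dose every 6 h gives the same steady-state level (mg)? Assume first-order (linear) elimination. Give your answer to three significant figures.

To maintain the same Css, the systemic dosing rate must be unchanged: F·D/τ = infusion rate.
D = rate × τ / F = 323 × 6 / 0.95 = 2040 mg

2040 mg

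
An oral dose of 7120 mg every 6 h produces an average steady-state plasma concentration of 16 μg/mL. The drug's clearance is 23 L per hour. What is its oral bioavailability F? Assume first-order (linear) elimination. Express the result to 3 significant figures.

0.310

F·D/τ = CL·Css at steady state → F = CL·Css·τ / D.
F = 23 × 16 × 6 / 7120 = 0.310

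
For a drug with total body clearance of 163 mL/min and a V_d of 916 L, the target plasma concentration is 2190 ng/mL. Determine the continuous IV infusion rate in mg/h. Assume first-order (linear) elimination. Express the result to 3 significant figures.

21.4 mg/h

CL = 163 mL/min = 163 × 0.06 = 9.780 L/h
C = 2190 ng/mL = 2.190 mg/L
Infusion rate = CL · Css = 9.780 L/h × 2.19 mg/L = 21.42 mg/h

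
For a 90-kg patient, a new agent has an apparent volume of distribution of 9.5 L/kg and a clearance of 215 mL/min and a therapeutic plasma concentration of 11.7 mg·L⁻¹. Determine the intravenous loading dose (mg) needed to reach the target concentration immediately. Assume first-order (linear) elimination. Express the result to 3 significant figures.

Vd = 9.5 L/kg × 90 kg = 855.0 L
LD = Vd × C = 855.0 × 11.70 = 10000 mg

10000 mg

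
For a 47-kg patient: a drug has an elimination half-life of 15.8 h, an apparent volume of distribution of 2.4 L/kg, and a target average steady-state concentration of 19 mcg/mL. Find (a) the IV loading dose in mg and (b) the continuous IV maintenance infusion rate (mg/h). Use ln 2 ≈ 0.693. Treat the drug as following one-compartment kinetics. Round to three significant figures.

Vd(total) = 47 kg × 2.4 L/kg = 112.8 L
LD = Vd × C = 112.8 × 19 = 2143 mg
CL = 0.693 × Vd / t½ = 0.693 × 112.8 / 15.8 = 4.947 L/h
Infusion rate = CL × Css = 4.947 × 19 = 93.99 mg/h

(a) 2140 mg; (b) 94.0 mg/h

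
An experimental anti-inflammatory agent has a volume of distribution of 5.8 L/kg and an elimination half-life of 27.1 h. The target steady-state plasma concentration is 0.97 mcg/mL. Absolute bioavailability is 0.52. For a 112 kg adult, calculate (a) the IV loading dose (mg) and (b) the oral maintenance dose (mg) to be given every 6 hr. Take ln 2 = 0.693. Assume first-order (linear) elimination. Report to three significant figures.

Vd(total) = 112 kg × 5.8 L/kg = 649.6 L
LD = Vd × C = 649.6 × 0.97 = 630.1 mg
CL = 0.693 × Vd / t½ = 0.693 × 649.6 / 27.1 = 16.61 L/h
D = CL × Css × τ / F = 16.61 × 0.97 × 6 / 0.52 = 185.9 mg

(a) 630 mg; (b) 186 mg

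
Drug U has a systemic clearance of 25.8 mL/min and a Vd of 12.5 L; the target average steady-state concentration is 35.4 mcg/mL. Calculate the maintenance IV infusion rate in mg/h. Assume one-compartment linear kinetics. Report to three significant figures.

Convert clearance: 25.8 mL/min × 60 min/h ÷ 1000 mL/L = 1.548 L/h
Vd does not affect the maintenance rate; only clearance governs steady-state input.
R₀ = 1.548 × 35.4 = 54.80 mg/h

54.8 mg/h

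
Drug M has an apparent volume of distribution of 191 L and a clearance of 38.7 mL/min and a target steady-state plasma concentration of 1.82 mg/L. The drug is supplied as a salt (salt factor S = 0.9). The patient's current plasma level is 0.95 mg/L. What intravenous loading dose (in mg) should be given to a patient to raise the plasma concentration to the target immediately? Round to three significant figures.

Loading dose depends on Vd (not clearance): it fills the distribution volume.
Concentration deficit ΔC = 1.82 − 0.95 = 0.8700 mg/L
LD = Vd × ΔC / S = 191.0 × 0.8700 / 0.9 = 184.6 mg

185 mg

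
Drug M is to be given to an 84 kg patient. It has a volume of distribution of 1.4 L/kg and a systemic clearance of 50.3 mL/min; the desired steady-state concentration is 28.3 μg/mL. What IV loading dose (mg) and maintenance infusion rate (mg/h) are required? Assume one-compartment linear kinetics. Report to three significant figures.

Vd = 1.4 L/kg × 84 kg = 117.6 L
LD = Vd · C_target = 117.6 × 28.3 = 3328 mg
CL = 50.3 mL/min × 60/1000 = 3.018 L/h
Maintenance infusion rate = CL × Css = 3.018 × 28.3 = 85.41 mg/h

(a) 3330 mg; (b) 85.4 mg/h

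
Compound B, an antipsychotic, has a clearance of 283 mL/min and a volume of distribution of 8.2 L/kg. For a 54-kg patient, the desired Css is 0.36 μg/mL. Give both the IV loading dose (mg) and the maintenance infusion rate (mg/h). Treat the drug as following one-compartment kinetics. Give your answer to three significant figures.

Vd(total) = 54 kg × 8.2 L/kg = 442.8 L
Loading dose = Vd × C = 442.8 × 0.36 = 159.4 mg
CL = 283 mL/min = 283 × 0.06 = 16.98 L/h
Maintenance: replace elimination → rate = CL × Css = 16.98 × 0.36 = 6.113 mg/h

(a) 159 mg; (b) 6.11 mg/h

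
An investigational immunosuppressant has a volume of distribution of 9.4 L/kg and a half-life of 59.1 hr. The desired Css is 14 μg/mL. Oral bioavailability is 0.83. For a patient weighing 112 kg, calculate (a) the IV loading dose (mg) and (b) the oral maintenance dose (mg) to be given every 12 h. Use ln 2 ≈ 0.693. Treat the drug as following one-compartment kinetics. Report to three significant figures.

Total Vd = 9.4 × 112 = 1053 L
LD = Vd × C = 1053 × 14 = 14740 mg
CL = 0.693 × Vd / t½ = 0.693 × 1053 / 59.1 = 12.35 L/h
D = CL × Css × τ / F = 12.35 × 14 × 12 / 0.83 = 2500 mg

(a) 14700 mg; (b) 2500 mg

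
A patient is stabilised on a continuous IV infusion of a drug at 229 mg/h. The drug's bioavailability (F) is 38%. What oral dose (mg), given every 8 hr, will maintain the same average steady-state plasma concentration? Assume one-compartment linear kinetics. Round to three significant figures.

To maintain the same Css, the systemic dosing rate must be unchanged: F·D/τ = infusion rate.
D = rate × τ / F = 229 × 8 / 0.38 = 4821 mg

4820 mg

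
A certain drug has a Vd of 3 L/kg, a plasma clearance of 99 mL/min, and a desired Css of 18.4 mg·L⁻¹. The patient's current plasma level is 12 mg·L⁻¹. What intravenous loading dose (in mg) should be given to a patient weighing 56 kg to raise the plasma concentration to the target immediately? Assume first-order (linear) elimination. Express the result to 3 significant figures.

Vd = 3 L/kg × 56 kg = 168.0 L
Concentration deficit ΔC = 18.4 − 12 = 6.400 mg/L
LD = Vd × ΔC = 168.0 × 6.400 = 1075 mg

1080 mg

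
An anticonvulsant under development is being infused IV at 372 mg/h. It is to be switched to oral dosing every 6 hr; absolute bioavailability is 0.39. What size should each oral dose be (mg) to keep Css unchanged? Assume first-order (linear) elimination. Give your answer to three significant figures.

To maintain the same Css, the systemic dosing rate must be unchanged: F·D/τ = infusion rate.
D = rate × τ / F = 372 × 6 / 0.39 = 5723 mg

5720 mg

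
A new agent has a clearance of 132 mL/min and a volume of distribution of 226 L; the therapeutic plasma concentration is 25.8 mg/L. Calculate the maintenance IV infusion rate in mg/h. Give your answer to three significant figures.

Convert clearance: 132 mL/min × 60 min/h ÷ 1000 mL/L = 7.920 L/h
At steady state, infusion rate equals elimination rate: rate in = CL × Css.
Rate = CL × Css = 7.920 × 25.8 = 204.3 mg/h

204 mg/h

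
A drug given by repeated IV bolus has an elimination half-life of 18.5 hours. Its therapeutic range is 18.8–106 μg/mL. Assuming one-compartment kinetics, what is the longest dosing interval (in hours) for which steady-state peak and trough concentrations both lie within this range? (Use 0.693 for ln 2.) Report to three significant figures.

k = 0.693 / t½ = 0.693 / 18.5 = 0.03746 h⁻¹
Between IV bolus doses, concentration decays as C = C₀·e^(−kτ), so C_peak/C_trough = e^(kτ).
τ_max = ln(C_peak/C_trough) / k = ln(106/18.8) / 0.03746 = 1.730 / 0.03746 = 46.18 h

46.2 h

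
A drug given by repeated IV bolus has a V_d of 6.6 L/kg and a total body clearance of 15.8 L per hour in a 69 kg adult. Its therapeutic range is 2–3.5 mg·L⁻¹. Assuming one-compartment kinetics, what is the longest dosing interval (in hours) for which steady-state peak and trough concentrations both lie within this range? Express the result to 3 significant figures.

16.1 h

Vd = 6.6 L/kg × 69 kg = 455.4 L
k = CL / Vd = 15.80 / 455.4 = 0.03469 h⁻¹
Between IV bolus doses, concentration decays as C = C₀·e^(−kτ), so C_peak/C_trough = e^(kτ).
τ_max = ln(C_peak/C_trough) / k = ln(3.5/2) / 0.03469 = 0.5596 / 0.03469 = 16.13 h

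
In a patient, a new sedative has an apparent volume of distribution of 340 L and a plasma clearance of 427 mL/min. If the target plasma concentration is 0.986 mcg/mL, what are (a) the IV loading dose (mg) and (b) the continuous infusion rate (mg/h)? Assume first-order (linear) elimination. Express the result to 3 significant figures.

Loading: fill Vd to C_target → 340.0 L × 0.986 mg/L = 335.2 mg
CL = 427 mL/min = 427 × 0.06 = 25.62 L/h
Infusion rate = 25.62 L/h × 0.986 mg/L = 25.26 mg/h

(a) 335 mg; (b) 25.3 mg/h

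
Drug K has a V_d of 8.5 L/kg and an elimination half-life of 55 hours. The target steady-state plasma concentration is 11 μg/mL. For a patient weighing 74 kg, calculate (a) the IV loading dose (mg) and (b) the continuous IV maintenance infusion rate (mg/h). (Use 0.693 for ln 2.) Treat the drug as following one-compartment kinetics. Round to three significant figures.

(a) 6920 mg; (b) 87.2 mg/h

Total Vd = 8.5 × 74 = 629.0 L
LD = Vd × C = 629.0 × 11 = 6919 mg
CL = 0.693 × Vd / t½ = 0.693 × 629.0 / 55 = 7.925 L/h
Infusion rate = CL × Css = 7.925 × 11 = 87.18 mg/h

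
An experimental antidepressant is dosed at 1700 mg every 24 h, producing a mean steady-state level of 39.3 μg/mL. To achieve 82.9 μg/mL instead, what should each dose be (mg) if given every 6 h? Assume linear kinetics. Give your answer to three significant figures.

With linear kinetics, Css is proportional to dose rate (D/τ) at fixed clearance.
D₂ = D₁ × (Css,target / Css,current) × (τ₂/τ₁) = 1700 × (82.9/39.3) × (6/24) = 896.5 mg

897 mg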